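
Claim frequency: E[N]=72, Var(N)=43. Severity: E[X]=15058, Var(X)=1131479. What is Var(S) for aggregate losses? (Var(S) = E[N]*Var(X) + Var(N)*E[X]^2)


Var(S) = E[N]*Var(X) + Var(N)*E[X]^2
= 72*1131479 + 43*15058^2
= 81466488 + 9749964652
= 9.8314e+09


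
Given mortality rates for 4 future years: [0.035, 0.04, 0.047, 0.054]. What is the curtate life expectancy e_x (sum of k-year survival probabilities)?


e_x = sum_{k=1}^{n} k_p_x
k_p_x values:
  1_p_x = 0.965
  2_p_x = 0.9264
  3_p_x = 0.882859
  4_p_x = 0.835185
e_x = 3.6094


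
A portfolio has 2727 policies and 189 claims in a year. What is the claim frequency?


frequency = claims / policies
= 189 / 2727
= 0.0693


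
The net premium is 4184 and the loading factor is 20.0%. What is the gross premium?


Gross = net * (1 + loading)
= 4184 * (1 + 0.2)
= 4184 * 1.2
= 5020.8


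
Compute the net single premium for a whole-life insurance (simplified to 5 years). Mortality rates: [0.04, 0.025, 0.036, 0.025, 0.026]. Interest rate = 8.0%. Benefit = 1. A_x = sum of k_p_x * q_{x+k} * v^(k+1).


v = 0.925926
Year 0: k_p_x=1.0, q=0.04, term=0.037037
Year 1: k_p_x=0.96, q=0.025, term=0.020576
Year 2: k_p_x=0.936, q=0.036, term=0.026749
Year 3: k_p_x=0.902304, q=0.025, term=0.016581
Year 4: k_p_x=0.879746, q=0.026, term=0.015567
A_x = 0.1165


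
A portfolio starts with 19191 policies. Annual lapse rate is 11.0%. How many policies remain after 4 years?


remaining = initial * (1 - lapse)^years
= 19191 * (1 - 0.11)^4
= 19191 * 0.627422
= 12040.8635


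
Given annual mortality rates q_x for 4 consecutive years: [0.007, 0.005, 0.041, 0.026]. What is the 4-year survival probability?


p_k = 1 - q_k for each year
Survival = product of (1 - q_k)
= 0.993 * 0.995 * 0.959 * 0.974
= 0.9229


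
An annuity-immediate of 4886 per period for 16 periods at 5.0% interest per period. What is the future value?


FV = PMT * ((1+i)^n - 1) / i
= 4886 * ((1.05)^16 - 1) / 0.05
= 4886 * (2.182875 - 1) / 0.05
= 115590.5048


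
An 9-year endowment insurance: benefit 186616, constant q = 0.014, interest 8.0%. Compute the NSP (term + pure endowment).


Term component = 15546.9351
Pure endowment = 9_p_x * v^9 * benefit = 0.88083 * 0.500249 * 186616 = 82229.436
NSP = 97776.3711


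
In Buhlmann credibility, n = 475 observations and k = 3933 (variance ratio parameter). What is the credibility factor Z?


Z = n / (n + k)
= 475 / (475 + 3933)
= 475 / 4408
= 0.1078


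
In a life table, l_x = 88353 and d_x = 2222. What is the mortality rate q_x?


q_x = d_x / l_x
= 2222 / 88353
= 0.0251


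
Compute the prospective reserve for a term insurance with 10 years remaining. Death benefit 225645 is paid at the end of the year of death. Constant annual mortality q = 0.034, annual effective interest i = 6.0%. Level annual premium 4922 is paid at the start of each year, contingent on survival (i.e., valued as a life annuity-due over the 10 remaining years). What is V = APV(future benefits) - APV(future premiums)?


v = 1/(1+i) = 0.943396
APV(future benefits) per unit = sum_{k=0}^{9} k_p_x * q * v^(k+1) = 0.218792
APV(future benefits) = 225645 * 0.218792 = 49369.2713
Life annuity-due factor ä_{x:10} = sum_{k=0}^{9} k_p_x * v^k = 6.821156
APV(future premiums) = 4922 * 6.821156 = 33573.7274
V = 49369.2713 - 33573.7274
= 15795.5439


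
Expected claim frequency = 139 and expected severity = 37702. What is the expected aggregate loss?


E[S] = E[N] * E[X]
= 139 * 37702
= 5.2406e+06


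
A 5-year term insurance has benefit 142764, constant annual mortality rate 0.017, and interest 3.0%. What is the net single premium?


NSP = benefit * sum_{k=0}^{n-1} k_p_x * q * v^(k+1)
With constant q=0.017, v=0.970874
Sum = 0.075329
NSP = 142764 * 0.075329
= 10754.2443


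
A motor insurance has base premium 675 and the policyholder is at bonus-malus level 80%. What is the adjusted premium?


adjusted = base * BM_level / 100
= 675 * 80 / 100
= 675 * 0.8
= 540.0


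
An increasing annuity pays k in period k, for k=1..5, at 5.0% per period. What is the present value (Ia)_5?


(Ia)_n = sum_{k=1}^{n} k * v^k, v = 1/(1+i)
v = 0.952381
Sum computed term by term:
(Ia)_5 = 12.5664


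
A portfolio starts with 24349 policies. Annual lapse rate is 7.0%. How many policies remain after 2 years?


remaining = initial * (1 - lapse)^years
= 24349 * (1 - 0.07)^2
= 24349 * 0.8649
= 21059.4501


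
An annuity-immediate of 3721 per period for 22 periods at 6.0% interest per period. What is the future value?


FV = PMT * ((1+i)^n - 1) / i
= 3721 * ((1.06)^22 - 1) / 0.06
= 3721 * (3.603537 - 1) / 0.06
= 161462.7121


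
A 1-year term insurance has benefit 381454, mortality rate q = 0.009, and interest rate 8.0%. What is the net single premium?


NSP = benefit * q * v
v = 1/(1+i) = 0.925926
NSP = 381454 * 0.009 * 0.925926
= 3178.7833


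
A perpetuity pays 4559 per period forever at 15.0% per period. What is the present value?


PV = PMT / i
= 4559 / 0.15
= 30393.3333


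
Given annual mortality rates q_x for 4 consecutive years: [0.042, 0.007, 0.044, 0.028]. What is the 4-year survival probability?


p_k = 1 - q_k for each year
Survival = product of (1 - q_k)
= 0.958 * 0.993 * 0.956 * 0.972
= 0.884


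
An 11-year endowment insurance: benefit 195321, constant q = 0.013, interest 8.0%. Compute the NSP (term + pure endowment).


Term component = 17162.9645
Pure endowment = 11_p_x * v^11 * benefit = 0.865942 * 0.428883 * 195321 = 72539.7924
NSP = 89702.7569


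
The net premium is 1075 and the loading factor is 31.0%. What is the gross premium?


Gross = net * (1 + loading)
= 1075 * (1 + 0.31)
= 1075 * 1.31
= 1408.25


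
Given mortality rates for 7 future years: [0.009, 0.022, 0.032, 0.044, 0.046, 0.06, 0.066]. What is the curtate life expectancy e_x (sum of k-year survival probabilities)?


e_x = sum_{k=1}^{n} k_p_x
k_p_x values:
  1_p_x = 0.991
  2_p_x = 0.969198
  3_p_x = 0.938184
  4_p_x = 0.896904
  5_p_x = 0.855646
  6_p_x = 0.804307
  7_p_x = 0.751223
e_x = 6.2065


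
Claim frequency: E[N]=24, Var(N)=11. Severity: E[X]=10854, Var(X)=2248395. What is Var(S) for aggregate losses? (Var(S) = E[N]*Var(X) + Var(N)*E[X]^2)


Var(S) = E[N]*Var(X) + Var(N)*E[X]^2
= 24*2248395 + 11*10854^2
= 53961480 + 1295902476
= 1.3499e+09


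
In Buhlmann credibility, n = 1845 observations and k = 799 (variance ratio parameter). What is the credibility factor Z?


Z = n / (n + k)
= 1845 / (1845 + 799)
= 1845 / 2644
= 0.6978


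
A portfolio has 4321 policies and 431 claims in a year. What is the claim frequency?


frequency = claims / policies
= 431 / 4321
= 0.0997


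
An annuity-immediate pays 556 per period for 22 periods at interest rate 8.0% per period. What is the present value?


PV = PMT * (1 - (1+i)^(-n)) / i
= 556 * (1 - (1+0.08)^(-22)) / 0.08
= 556 * (1 - 0.183941) / 0.08
= 556 * 10.200744
= 5671.6135


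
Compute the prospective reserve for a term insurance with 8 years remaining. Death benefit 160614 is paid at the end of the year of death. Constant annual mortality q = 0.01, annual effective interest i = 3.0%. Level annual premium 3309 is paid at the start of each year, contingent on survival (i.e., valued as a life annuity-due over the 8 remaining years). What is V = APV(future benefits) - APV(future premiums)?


v = 1/(1+i) = 0.970874
APV(future benefits) per unit = sum_{k=0}^{7} k_p_x * q * v^(k+1) = 0.067894
APV(future benefits) = 160614 * 0.067894 = 10904.7597
Life annuity-due factor ä_{x:8} = sum_{k=0}^{7} k_p_x * v^k = 6.993103
APV(future premiums) = 3309 * 6.993103 = 23140.178
V = 10904.7597 - 23140.178
= -12235.4182


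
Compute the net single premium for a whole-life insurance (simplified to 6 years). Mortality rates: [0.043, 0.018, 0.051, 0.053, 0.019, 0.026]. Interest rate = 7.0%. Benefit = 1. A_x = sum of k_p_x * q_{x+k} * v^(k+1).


v = 0.934579
Year 0: k_p_x=1.0, q=0.043, term=0.040187
Year 1: k_p_x=0.957, q=0.018, term=0.015046
Year 2: k_p_x=0.939774, q=0.051, term=0.039124
Year 3: k_p_x=0.891846, q=0.053, term=0.03606
Year 4: k_p_x=0.844578, q=0.019, term=0.011441
Year 5: k_p_x=0.828531, q=0.026, term=0.014354
A_x = 0.1562


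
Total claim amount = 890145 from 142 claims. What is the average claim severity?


severity = total / number
= 890145 / 142
= 6268.6268


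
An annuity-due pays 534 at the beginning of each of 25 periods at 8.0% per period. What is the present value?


PV_due = PMT * (1-(1+i)^(-n))/i * (1+i)
PV_immediate = 5700.3305
PV_due = 5700.3305 * 1.08
= 6156.3569


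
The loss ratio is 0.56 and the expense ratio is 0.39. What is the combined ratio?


Combined ratio = loss ratio + expense ratio
= 0.56 + 0.39
= 0.95


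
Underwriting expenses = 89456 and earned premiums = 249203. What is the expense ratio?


Expense ratio = expenses / premiums
= 89456 / 249203
= 0.359


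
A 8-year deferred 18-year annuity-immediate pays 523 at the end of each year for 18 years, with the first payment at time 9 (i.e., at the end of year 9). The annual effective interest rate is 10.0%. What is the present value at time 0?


PV at time 8 of the 18-year annuity-immediate:
a_n = 523 * (1-(1+0.1)^(-18))/0.1 = 4289.3385
Discount back 8 years to time 0:
PV = 4289.3385 * (1+0.1)^(-8)
= 4289.3385 * 0.466507
= 2001.0081


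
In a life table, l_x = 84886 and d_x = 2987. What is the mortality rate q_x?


q_x = d_x / l_x
= 2987 / 84886
= 0.0352


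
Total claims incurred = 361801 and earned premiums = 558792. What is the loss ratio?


Loss ratio = claims / premiums
= 361801 / 558792
= 0.6475


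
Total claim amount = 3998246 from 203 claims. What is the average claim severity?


severity = total / number
= 3998246 / 203
= 19695.7931


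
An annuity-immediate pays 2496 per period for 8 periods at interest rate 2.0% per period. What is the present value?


PV = PMT * (1 - (1+i)^(-n)) / i
= 2496 * (1 - (1+0.02)^(-8)) / 0.02
= 2496 * (1 - 0.85349) / 0.02
= 2496 * 7.325481
= 18284.4017


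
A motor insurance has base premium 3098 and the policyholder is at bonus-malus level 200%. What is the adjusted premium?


adjusted = base * BM_level / 100
= 3098 * 200 / 100
= 3098 * 2.0
= 6196.0


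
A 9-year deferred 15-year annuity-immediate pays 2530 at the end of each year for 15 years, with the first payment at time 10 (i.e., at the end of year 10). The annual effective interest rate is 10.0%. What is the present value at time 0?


PV at time 9 of the 15-year annuity-immediate:
a_n = 2530 * (1-(1+0.1)^(-15))/0.1 = 19243.3812
Discount back 9 years to time 0:
PV = 19243.3812 * (1+0.1)^(-9)
= 19243.3812 * 0.424098
= 8161.0721


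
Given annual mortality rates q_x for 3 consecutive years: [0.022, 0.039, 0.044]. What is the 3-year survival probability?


p_k = 1 - q_k for each year
Survival = product of (1 - q_k)
= 0.978 * 0.961 * 0.956
= 0.8985


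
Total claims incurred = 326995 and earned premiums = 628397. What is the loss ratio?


Loss ratio = claims / premiums
= 326995 / 628397
= 0.5204


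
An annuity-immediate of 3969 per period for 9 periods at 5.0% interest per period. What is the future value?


FV = PMT * ((1+i)^n - 1) / i
= 3969 * ((1.05)^9 - 1) / 0.05
= 3969 * (1.551328 - 1) / 0.05
= 43764.4338


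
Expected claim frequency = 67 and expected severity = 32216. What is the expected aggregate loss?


E[S] = E[N] * E[X]
= 67 * 32216
= 2.1585e+06


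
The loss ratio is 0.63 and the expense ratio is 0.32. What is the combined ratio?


Combined ratio = loss ratio + expense ratio
= 0.63 + 0.32
= 0.95


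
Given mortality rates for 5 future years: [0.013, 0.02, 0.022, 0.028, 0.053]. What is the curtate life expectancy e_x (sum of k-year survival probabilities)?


e_x = sum_{k=1}^{n} k_p_x
k_p_x values:
  1_p_x = 0.987
  2_p_x = 0.96726
  3_p_x = 0.94598
  4_p_x = 0.919493
  5_p_x = 0.87076
e_x = 4.6905


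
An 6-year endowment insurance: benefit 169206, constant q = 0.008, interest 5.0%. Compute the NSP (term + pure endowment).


Term component = 6742.4313
Pure endowment = 6_p_x * v^6 * benefit = 0.95295 * 0.746215 * 169206 = 120323.3729
NSP = 127065.8042


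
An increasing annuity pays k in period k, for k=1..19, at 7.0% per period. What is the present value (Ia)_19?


(Ia)_n = sum_{k=1}^{n} k * v^k, v = 1/(1+i)
v = 0.934579
Sum computed term by term:
(Ia)_19 = 82.9347


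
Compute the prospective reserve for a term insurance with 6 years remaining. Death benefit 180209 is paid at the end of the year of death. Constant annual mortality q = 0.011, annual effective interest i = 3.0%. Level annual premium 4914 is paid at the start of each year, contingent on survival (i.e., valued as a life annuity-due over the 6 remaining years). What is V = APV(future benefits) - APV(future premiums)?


v = 1/(1+i) = 0.970874
APV(future benefits) per unit = sum_{k=0}^{5} k_p_x * q * v^(k+1) = 0.05803
APV(future benefits) = 180209 * 0.05803 = 10457.4386
Life annuity-due factor ä_{x:6} = sum_{k=0}^{5} k_p_x * v^k = 5.433672
APV(future premiums) = 4914 * 5.433672 = 26701.0621
V = 10457.4386 - 26701.0621
= -16243.6235


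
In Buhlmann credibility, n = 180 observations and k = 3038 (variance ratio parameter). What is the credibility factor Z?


Z = n / (n + k)
= 180 / (180 + 3038)
= 180 / 3218
= 0.0559


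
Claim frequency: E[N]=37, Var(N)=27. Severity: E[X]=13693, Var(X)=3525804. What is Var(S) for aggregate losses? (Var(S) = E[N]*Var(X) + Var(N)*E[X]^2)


Var(S) = E[N]*Var(X) + Var(N)*E[X]^2
= 37*3525804 + 27*13693^2
= 130454748 + 5062452723
= 5.1929e+09


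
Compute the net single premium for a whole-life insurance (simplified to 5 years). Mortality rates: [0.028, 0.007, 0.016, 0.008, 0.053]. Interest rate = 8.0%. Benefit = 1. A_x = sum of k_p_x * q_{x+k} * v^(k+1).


v = 0.925926
Year 0: k_p_x=1.0, q=0.028, term=0.025926
Year 1: k_p_x=0.972, q=0.007, term=0.005833
Year 2: k_p_x=0.965196, q=0.016, term=0.012259
Year 3: k_p_x=0.949753, q=0.008, term=0.005585
Year 4: k_p_x=0.942155, q=0.053, term=0.033984
A_x = 0.0836


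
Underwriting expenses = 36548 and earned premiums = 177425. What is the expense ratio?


Expense ratio = expenses / premiums
= 36548 / 177425
= 0.206


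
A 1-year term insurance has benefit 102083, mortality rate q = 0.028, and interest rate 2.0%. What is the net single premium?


NSP = benefit * q * v
v = 1/(1+i) = 0.980392
NSP = 102083 * 0.028 * 0.980392
= 2802.2784


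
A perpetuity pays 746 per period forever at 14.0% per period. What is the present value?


PV = PMT / i
= 746 / 0.14
= 5328.5714


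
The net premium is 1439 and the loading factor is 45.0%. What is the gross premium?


Gross = net * (1 + loading)
= 1439 * (1 + 0.45)
= 1439 * 1.45
= 2086.55


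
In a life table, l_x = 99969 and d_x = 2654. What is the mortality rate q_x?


q_x = d_x / l_x
= 2654 / 99969
= 0.0265


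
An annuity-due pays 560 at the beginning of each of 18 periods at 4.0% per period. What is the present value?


PV_due = PMT * (1-(1+i)^(-n))/i * (1+i)
PV_immediate = 7089.2063
PV_due = 7089.2063 * 1.04
= 7372.7746


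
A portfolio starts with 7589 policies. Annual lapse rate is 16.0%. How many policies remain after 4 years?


remaining = initial * (1 - lapse)^years
= 7589 * (1 - 0.16)^4
= 7589 * 0.497871
= 3778.3458


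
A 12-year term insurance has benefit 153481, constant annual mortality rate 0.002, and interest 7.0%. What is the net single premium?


NSP = benefit * sum_{k=0}^{n-1} k_p_x * q * v^(k+1)
With constant q=0.002, v=0.934579
Sum = 0.015737
NSP = 153481 * 0.015737
= 2415.313


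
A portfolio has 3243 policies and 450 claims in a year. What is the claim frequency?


frequency = claims / policies
= 450 / 3243
= 0.1388


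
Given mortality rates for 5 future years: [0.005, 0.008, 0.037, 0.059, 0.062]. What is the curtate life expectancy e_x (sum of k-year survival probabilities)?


e_x = sum_{k=1}^{n} k_p_x
k_p_x values:
  1_p_x = 0.995
  2_p_x = 0.98704
  3_p_x = 0.95052
  4_p_x = 0.894439
  5_p_x = 0.838984
e_x = 4.666


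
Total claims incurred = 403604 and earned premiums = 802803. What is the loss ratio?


Loss ratio = claims / premiums
= 403604 / 802803
= 0.5027


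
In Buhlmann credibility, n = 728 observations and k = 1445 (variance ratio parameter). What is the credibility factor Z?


Z = n / (n + k)
= 728 / (728 + 1445)
= 728 / 2173
= 0.335


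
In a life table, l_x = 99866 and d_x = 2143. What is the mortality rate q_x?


q_x = d_x / l_x
= 2143 / 99866
= 0.0215


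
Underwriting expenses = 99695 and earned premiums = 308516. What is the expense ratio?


Expense ratio = expenses / premiums
= 99695 / 308516
= 0.3231


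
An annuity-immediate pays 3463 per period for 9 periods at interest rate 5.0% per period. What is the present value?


PV = PMT * (1 - (1+i)^(-n)) / i
= 3463 * (1 - (1+0.05)^(-9)) / 0.05
= 3463 * (1 - 0.644609) / 0.05
= 3463 * 7.107822
= 24614.3865


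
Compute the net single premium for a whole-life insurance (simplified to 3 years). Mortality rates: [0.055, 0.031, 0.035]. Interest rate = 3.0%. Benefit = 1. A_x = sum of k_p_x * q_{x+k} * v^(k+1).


v = 0.970874
Year 0: k_p_x=1.0, q=0.055, term=0.053398
Year 1: k_p_x=0.945, q=0.031, term=0.027613
Year 2: k_p_x=0.915705, q=0.035, term=0.02933
A_x = 0.1103


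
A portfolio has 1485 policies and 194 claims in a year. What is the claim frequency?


frequency = claims / policies
= 194 / 1485
= 0.1306


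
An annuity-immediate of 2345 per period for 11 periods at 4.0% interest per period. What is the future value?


FV = PMT * ((1+i)^n - 1) / i
= 2345 * ((1.04)^11 - 1) / 0.04
= 2345 * (1.539454 - 1) / 0.04
= 31625.4941


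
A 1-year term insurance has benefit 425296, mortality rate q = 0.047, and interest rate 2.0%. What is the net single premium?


NSP = benefit * q * v
v = 1/(1+i) = 0.980392
NSP = 425296 * 0.047 * 0.980392
= 19596.9725


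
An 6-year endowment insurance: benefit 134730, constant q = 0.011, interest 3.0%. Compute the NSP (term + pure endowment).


Term component = 7818.3148
Pure endowment = 6_p_x * v^6 * benefit = 0.935789 * 0.837484 * 134730 = 105589.0083
NSP = 113407.3232


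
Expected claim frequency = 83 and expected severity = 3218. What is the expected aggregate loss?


E[S] = E[N] * E[X]
= 83 * 3218
= 267094


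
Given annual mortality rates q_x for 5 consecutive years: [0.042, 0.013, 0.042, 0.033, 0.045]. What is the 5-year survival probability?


p_k = 1 - q_k for each year
Survival = product of (1 - q_k)
= 0.958 * 0.987 * 0.958 * 0.967 * 0.955
= 0.8365


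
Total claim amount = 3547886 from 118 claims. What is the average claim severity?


severity = total / number
= 3547886 / 118
= 30066.8305


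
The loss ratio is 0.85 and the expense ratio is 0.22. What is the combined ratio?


Combined ratio = loss ratio + expense ratio
= 0.85 + 0.22
= 1.07


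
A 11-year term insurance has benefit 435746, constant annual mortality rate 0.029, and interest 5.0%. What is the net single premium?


NSP = benefit * sum_{k=0}^{n-1} k_p_x * q * v^(k+1)
With constant q=0.029, v=0.952381
Sum = 0.211814
NSP = 435746 * 0.211814
= 92297.1491


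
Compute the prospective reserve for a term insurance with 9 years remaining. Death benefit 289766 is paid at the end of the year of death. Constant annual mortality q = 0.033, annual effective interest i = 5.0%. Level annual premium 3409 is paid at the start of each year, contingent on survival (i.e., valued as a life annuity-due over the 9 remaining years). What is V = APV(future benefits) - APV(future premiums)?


v = 1/(1+i) = 0.952381
APV(future benefits) per unit = sum_{k=0}^{8} k_p_x * q * v^(k+1) = 0.208107
APV(future benefits) = 289766 * 0.208107 = 60302.4161
Life annuity-due factor ä_{x:9} = sum_{k=0}^{8} k_p_x * v^k = 6.621595
APV(future premiums) = 3409 * 6.621595 = 22573.019
V = 60302.4161 - 22573.019
= 37729.3971


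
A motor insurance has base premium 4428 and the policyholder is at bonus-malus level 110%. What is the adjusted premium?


adjusted = base * BM_level / 100
= 4428 * 110 / 100
= 4428 * 1.1
= 4870.8


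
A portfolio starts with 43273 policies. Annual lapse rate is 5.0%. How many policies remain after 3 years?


remaining = initial * (1 - lapse)^years
= 43273 * (1 - 0.05)^3
= 43273 * 0.857375
= 37101.1884


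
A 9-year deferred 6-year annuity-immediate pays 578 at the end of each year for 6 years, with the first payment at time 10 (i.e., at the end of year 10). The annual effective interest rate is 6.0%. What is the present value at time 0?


PV at time 9 of the 6-year annuity-immediate:
a_n = 578 * (1-(1+0.06)^(-6))/0.06 = 2842.2135
Discount back 9 years to time 0:
PV = 2842.2135 * (1+0.06)^(-9)
= 2842.2135 * 0.591898
= 1682.3018


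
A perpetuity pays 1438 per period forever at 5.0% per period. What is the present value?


PV = PMT / i
= 1438 / 0.05
= 28760.0


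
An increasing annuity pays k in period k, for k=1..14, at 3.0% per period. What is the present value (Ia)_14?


(Ia)_n = sum_{k=1}^{n} k * v^k, v = 1/(1+i)
v = 0.970874
Sum computed term by term:
(Ia)_14 = 79.3102


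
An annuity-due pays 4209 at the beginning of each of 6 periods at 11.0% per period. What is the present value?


PV_due = PMT * (1-(1+i)^(-n))/i * (1+i)
PV_immediate = 17806.3338
PV_due = 17806.3338 * 1.11
= 19765.0305


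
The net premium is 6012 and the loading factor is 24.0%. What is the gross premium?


Gross = net * (1 + loading)
= 6012 * (1 + 0.24)
= 6012 * 1.24
= 7454.88


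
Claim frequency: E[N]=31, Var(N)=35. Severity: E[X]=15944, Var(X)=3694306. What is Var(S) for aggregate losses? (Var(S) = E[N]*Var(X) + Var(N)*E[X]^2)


Var(S) = E[N]*Var(X) + Var(N)*E[X]^2
= 31*3694306 + 35*15944^2
= 114523486 + 8897389760
= 9.0119e+09


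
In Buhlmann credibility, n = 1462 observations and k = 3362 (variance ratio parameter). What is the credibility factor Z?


Z = n / (n + k)
= 1462 / (1462 + 3362)
= 1462 / 4824
= 0.3031


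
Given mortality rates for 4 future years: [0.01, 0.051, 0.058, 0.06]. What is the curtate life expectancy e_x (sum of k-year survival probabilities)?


e_x = sum_{k=1}^{n} k_p_x
k_p_x values:
  1_p_x = 0.99
  2_p_x = 0.93951
  3_p_x = 0.885018
  4_p_x = 0.831917
e_x = 3.6464


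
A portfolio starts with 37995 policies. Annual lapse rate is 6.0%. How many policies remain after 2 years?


remaining = initial * (1 - lapse)^years
= 37995 * (1 - 0.06)^2
= 37995 * 0.8836
= 33572.382


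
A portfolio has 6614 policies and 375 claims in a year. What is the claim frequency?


frequency = claims / policies
= 375 / 6614
= 0.0567


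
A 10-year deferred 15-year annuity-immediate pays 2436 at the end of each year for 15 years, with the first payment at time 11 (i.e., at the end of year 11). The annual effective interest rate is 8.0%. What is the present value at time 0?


PV at time 10 of the 15-year annuity-immediate:
a_n = 2436 * (1-(1+0.08)^(-15))/0.08 = 20850.8901
Discount back 10 years to time 0:
PV = 20850.8901 * (1+0.08)^(-10)
= 20850.8901 * 0.463193
= 9657.9965


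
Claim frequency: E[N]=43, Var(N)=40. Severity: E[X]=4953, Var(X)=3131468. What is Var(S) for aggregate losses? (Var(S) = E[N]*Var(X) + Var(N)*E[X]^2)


Var(S) = E[N]*Var(X) + Var(N)*E[X]^2
= 43*3131468 + 40*4953^2
= 134653124 + 981288360
= 1.1159e+09


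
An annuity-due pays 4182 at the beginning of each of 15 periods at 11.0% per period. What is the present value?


PV_due = PMT * (1-(1+i)^(-n))/i * (1+i)
PV_immediate = 30072.2166
PV_due = 30072.2166 * 1.11
= 33380.1604


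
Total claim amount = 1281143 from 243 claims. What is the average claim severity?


severity = total / number
= 1281143 / 243
= 5272.1934


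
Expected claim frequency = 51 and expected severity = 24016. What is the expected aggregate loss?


E[S] = E[N] * E[X]
= 51 * 24016
= 1.2248e+06


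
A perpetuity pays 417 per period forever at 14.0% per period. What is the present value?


PV = PMT / i
= 417 / 0.14
= 2978.5714


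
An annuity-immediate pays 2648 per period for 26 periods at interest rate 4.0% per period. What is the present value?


PV = PMT * (1 - (1+i)^(-n)) / i
= 2648 * (1 - (1+0.04)^(-26)) / 0.04
= 2648 * (1 - 0.360689) / 0.04
= 2648 * 15.982769
= 42322.3728


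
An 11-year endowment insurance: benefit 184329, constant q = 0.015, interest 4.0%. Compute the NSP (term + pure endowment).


Term component = 22617.795
Pure endowment = 11_p_x * v^11 * benefit = 0.846834 * 0.649581 * 184329 = 101397.0851
NSP = 124014.88


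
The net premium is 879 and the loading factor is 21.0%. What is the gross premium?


Gross = net * (1 + loading)
= 879 * (1 + 0.21)
= 879 * 1.21
= 1063.59


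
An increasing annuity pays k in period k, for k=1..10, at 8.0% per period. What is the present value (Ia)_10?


(Ia)_n = sum_{k=1}^{n} k * v^k, v = 1/(1+i)
v = 0.925926
Sum computed term by term:
(Ia)_10 = 32.6869


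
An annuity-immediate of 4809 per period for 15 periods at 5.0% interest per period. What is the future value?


FV = PMT * ((1+i)^n - 1) / i
= 4809 * ((1.05)^15 - 1) / 0.05
= 4809 * (2.078928 - 1) / 0.05
= 103771.3123


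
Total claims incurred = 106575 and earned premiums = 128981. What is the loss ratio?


Loss ratio = claims / premiums
= 106575 / 128981
= 0.8263


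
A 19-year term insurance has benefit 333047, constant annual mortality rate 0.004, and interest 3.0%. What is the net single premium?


NSP = benefit * sum_{k=0}^{n-1} k_p_x * q * v^(k+1)
With constant q=0.004, v=0.970874
Sum = 0.055474
NSP = 333047 * 0.055474
= 18475.4969


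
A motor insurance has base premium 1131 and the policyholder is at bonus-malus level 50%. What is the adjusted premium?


adjusted = base * BM_level / 100
= 1131 * 50 / 100
= 1131 * 0.5
= 565.5


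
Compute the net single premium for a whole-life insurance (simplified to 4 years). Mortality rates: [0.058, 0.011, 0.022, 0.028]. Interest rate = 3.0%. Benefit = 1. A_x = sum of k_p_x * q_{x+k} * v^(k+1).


v = 0.970874
Year 0: k_p_x=1.0, q=0.058, term=0.056311
Year 1: k_p_x=0.942, q=0.011, term=0.009767
Year 2: k_p_x=0.931638, q=0.022, term=0.018757
Year 3: k_p_x=0.911142, q=0.028, term=0.022667
A_x = 0.1075


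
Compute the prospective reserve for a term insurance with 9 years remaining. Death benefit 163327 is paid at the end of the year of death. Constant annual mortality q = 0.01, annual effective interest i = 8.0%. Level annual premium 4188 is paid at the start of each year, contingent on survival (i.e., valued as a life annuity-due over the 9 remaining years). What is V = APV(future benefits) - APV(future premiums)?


v = 1/(1+i) = 0.925926
APV(future benefits) per unit = sum_{k=0}^{8} k_p_x * q * v^(k+1) = 0.060335
APV(future benefits) = 163327 * 0.060335 = 9854.3153
Life annuity-due factor ä_{x:9} = sum_{k=0}^{8} k_p_x * v^k = 6.516167
APV(future premiums) = 4188 * 6.516167 = 27289.7086
V = 9854.3153 - 27289.7086
= -17435.3933


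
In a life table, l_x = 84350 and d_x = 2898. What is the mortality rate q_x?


q_x = d_x / l_x
= 2898 / 84350
= 0.0344


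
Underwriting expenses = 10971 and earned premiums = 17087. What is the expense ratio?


Expense ratio = expenses / premiums
= 10971 / 17087
= 0.6421


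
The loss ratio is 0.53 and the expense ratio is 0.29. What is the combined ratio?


Combined ratio = loss ratio + expense ratio
= 0.53 + 0.29
= 0.82


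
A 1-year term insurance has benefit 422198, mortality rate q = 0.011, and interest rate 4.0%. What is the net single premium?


NSP = benefit * q * v
v = 1/(1+i) = 0.961538
NSP = 422198 * 0.011 * 0.961538
= 4465.5558


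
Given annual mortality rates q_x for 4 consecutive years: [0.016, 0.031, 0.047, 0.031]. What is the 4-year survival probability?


p_k = 1 - q_k for each year
Survival = product of (1 - q_k)
= 0.984 * 0.969 * 0.953 * 0.969
= 0.8805


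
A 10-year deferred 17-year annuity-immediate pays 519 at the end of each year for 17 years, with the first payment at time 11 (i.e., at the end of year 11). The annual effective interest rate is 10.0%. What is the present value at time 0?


PV at time 10 of the 17-year annuity-immediate:
a_n = 519 * (1-(1+0.1)^(-17))/0.1 = 4163.1862
Discount back 10 years to time 0:
PV = 4163.1862 * (1+0.1)^(-10)
= 4163.1862 * 0.385543
= 1605.0885


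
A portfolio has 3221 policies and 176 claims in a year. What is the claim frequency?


frequency = claims / policies
= 176 / 3221
= 0.0546


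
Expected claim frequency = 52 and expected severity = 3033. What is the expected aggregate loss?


E[S] = E[N] * E[X]
= 52 * 3033
= 157716


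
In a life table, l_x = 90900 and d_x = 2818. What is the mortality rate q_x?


q_x = d_x / l_x
= 2818 / 90900
= 0.031


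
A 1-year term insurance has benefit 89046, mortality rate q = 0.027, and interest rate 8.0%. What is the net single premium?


NSP = benefit * q * v
v = 1/(1+i) = 0.925926
NSP = 89046 * 0.027 * 0.925926
= 2226.15


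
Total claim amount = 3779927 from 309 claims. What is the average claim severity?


severity = total / number
= 3779927 / 309
= 12232.7735


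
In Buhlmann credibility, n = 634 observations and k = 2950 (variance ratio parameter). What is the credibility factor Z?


Z = n / (n + k)
= 634 / (634 + 2950)
= 634 / 3584
= 0.1769


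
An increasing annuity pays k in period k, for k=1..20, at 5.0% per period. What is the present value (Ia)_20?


(Ia)_n = sum_{k=1}^{n} k * v^k, v = 1/(1+i)
v = 0.952381
Sum computed term by term:
(Ia)_20 = 110.9506


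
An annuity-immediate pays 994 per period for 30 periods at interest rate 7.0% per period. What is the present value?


PV = PMT * (1 - (1+i)^(-n)) / i
= 994 * (1 - (1+0.07)^(-30)) / 0.07
= 994 * (1 - 0.131367) / 0.07
= 994 * 12.409041
= 12334.5869


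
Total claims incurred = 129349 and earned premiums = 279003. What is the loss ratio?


Loss ratio = claims / premiums
= 129349 / 279003
= 0.4636


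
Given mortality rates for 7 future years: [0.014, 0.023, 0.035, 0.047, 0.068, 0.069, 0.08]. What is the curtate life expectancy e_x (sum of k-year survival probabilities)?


e_x = sum_{k=1}^{n} k_p_x
k_p_x values:
  1_p_x = 0.986
  2_p_x = 0.963322
  3_p_x = 0.929606
  4_p_x = 0.885914
  5_p_x = 0.825672
  6_p_x = 0.768701
  7_p_x = 0.707205
e_x = 6.0664


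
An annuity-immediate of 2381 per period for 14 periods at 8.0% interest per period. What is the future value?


FV = PMT * ((1+i)^n - 1) / i
= 2381 * ((1.08)^14 - 1) / 0.08
= 2381 * (2.937194 - 1) / 0.08
= 57655.7252


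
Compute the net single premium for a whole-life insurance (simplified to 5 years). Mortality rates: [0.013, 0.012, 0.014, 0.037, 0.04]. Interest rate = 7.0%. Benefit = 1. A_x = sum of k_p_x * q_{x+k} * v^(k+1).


v = 0.934579
Year 0: k_p_x=1.0, q=0.013, term=0.01215
Year 1: k_p_x=0.987, q=0.012, term=0.010345
Year 2: k_p_x=0.975156, q=0.014, term=0.011144
Year 3: k_p_x=0.961504, q=0.037, term=0.02714
Year 4: k_p_x=0.925928, q=0.04, term=0.026407
A_x = 0.0872


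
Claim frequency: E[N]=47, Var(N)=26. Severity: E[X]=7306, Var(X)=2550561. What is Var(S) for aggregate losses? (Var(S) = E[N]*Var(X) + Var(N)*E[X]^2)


Var(S) = E[N]*Var(X) + Var(N)*E[X]^2
= 47*2550561 + 26*7306^2
= 119876367 + 1387818536
= 1.5077e+09


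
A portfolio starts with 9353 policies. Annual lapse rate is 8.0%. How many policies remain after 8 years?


remaining = initial * (1 - lapse)^years
= 9353 * (1 - 0.08)^8
= 9353 * 0.513219
= 4800.1361


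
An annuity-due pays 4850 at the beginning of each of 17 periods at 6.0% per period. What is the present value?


PV_due = PMT * (1-(1+i)^(-n))/i * (1+i)
PV_immediate = 50814.7095
PV_due = 50814.7095 * 1.06
= 53863.5921


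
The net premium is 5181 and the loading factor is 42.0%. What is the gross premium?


Gross = net * (1 + loading)
= 5181 * (1 + 0.42)
= 5181 * 1.42
= 7357.02


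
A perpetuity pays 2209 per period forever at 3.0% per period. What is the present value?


PV = PMT / i
= 2209 / 0.03
= 73633.3333


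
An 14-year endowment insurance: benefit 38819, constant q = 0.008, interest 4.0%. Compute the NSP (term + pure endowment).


Term component = 3131.0383
Pure endowment = 14_p_x * v^14 * benefit = 0.893642 * 0.577475 * 38819 = 20032.7699
NSP = 23163.8083


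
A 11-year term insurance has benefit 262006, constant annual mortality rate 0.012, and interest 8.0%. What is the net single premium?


NSP = benefit * sum_{k=0}^{n-1} k_p_x * q * v^(k+1)
With constant q=0.012, v=0.925926
Sum = 0.08145
NSP = 262006 * 0.08145
= 21340.4681


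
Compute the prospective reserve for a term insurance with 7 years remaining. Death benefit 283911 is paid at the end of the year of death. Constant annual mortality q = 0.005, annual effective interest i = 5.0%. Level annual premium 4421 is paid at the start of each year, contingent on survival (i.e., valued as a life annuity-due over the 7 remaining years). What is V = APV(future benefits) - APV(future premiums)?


v = 1/(1+i) = 0.952381
APV(future benefits) per unit = sum_{k=0}^{6} k_p_x * q * v^(k+1) = 0.028529
APV(future benefits) = 283911 * 0.028529 = 8099.7873
Life annuity-due factor ä_{x:7} = sum_{k=0}^{6} k_p_x * v^k = 5.991157
APV(future premiums) = 4421 * 5.991157 = 26486.9045
V = 8099.7873 - 26486.9045
= -18387.1172


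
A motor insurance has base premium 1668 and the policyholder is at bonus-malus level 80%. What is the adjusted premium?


adjusted = base * BM_level / 100
= 1668 * 80 / 100
= 1668 * 0.8
= 1334.4


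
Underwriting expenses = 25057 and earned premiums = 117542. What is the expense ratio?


Expense ratio = expenses / premiums
= 25057 / 117542
= 0.2132


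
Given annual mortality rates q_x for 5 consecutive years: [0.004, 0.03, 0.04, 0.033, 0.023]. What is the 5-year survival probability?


p_k = 1 - q_k for each year
Survival = product of (1 - q_k)
= 0.996 * 0.97 * 0.96 * 0.967 * 0.977
= 0.8762


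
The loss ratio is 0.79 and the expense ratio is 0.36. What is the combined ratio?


Combined ratio = loss ratio + expense ratio
= 0.79 + 0.36
= 1.15


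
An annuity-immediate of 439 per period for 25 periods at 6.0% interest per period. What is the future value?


FV = PMT * ((1+i)^n - 1) / i
= 439 * ((1.06)^25 - 1) / 0.06
= 439 * (4.291871 - 1) / 0.06
= 24085.5208


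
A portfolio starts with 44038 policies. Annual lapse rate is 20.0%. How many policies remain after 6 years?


remaining = initial * (1 - lapse)^years
= 44038 * (1 - 0.2)^6
= 44038 * 0.262144
= 11544.2975


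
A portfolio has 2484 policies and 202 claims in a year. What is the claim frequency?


frequency = claims / policies
= 202 / 2484
= 0.0813


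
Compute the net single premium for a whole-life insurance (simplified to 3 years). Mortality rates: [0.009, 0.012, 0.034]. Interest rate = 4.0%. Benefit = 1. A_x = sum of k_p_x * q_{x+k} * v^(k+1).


v = 0.961538
Year 0: k_p_x=1.0, q=0.009, term=0.008654
Year 1: k_p_x=0.991, q=0.012, term=0.010995
Year 2: k_p_x=0.979108, q=0.034, term=0.029594
A_x = 0.0492


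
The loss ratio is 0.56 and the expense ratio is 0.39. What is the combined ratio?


Combined ratio = loss ratio + expense ratio
= 0.56 + 0.39
= 0.95


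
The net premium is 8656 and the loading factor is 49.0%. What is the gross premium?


Gross = net * (1 + loading)
= 8656 * (1 + 0.49)
= 8656 * 1.49
= 12897.44


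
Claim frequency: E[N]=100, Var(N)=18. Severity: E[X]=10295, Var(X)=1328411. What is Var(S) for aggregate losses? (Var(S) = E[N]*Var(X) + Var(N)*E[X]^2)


Var(S) = E[N]*Var(X) + Var(N)*E[X]^2
= 100*1328411 + 18*10295^2
= 132841100 + 1907766450
= 2.0406e+09


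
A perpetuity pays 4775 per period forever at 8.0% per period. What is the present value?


PV = PMT / i
= 4775 / 0.08
= 59687.5


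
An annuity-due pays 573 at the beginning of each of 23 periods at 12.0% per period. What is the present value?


PV_due = PMT * (1-(1+i)^(-n))/i * (1+i)
PV_immediate = 4422.6625
PV_due = 4422.6625 * 1.12
= 4953.382


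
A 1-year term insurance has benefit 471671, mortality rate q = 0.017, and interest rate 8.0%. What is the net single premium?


NSP = benefit * q * v
v = 1/(1+i) = 0.925926
NSP = 471671 * 0.017 * 0.925926
= 7424.4509


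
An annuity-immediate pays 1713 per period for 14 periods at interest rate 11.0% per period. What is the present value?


PV = PMT * (1 - (1+i)^(-n)) / i
= 1713 * (1 - (1+0.11)^(-14)) / 0.11
= 1713 * (1 - 0.231995) / 0.11
= 1713 * 6.981865
= 11959.9351


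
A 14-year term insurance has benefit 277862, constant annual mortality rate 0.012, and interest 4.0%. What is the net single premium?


NSP = benefit * sum_{k=0}^{n-1} k_p_x * q * v^(k+1)
With constant q=0.012, v=0.961538
Sum = 0.118229
NSP = 277862 * 0.118229
= 32851.305


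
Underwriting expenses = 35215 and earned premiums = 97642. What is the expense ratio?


Expense ratio = expenses / premiums
= 35215 / 97642
= 0.3607


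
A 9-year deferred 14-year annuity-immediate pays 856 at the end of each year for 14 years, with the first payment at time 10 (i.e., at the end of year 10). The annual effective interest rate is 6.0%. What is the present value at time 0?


PV at time 9 of the 14-year annuity-immediate:
a_n = 856 * (1-(1+0.06)^(-14))/0.06 = 7956.5062
Discount back 9 years to time 0:
PV = 7956.5062 * (1+0.06)^(-9)
= 7956.5062 * 0.591898
= 4709.4438


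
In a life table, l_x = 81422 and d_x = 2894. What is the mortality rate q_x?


q_x = d_x / l_x
= 2894 / 81422
= 0.0355


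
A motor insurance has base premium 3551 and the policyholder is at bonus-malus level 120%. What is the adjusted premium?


adjusted = base * BM_level / 100
= 3551 * 120 / 100
= 3551 * 1.2
= 4261.2


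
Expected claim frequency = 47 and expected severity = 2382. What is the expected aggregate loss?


E[S] = E[N] * E[X]
= 47 * 2382
= 111954


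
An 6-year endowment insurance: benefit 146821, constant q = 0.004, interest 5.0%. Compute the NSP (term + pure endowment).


Term component = 2952.9035
Pure endowment = 6_p_x * v^6 * benefit = 0.976239 * 0.746215 * 146821 = 106956.8032
NSP = 109909.7066


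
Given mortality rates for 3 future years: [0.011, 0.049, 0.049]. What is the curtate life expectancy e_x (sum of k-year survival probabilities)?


e_x = sum_{k=1}^{n} k_p_x
k_p_x values:
  1_p_x = 0.989
  2_p_x = 0.940539
  3_p_x = 0.894453
e_x = 2.824


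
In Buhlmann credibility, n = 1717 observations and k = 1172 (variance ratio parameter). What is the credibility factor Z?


Z = n / (n + k)
= 1717 / (1717 + 1172)
= 1717 / 2889
= 0.5943


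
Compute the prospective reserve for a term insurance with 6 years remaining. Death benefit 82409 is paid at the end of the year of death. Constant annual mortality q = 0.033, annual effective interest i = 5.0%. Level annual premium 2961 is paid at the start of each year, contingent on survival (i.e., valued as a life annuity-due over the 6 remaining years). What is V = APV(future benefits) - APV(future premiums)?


v = 1/(1+i) = 0.952381
APV(future benefits) per unit = sum_{k=0}^{5} k_p_x * q * v^(k+1) = 0.155008
APV(future benefits) = 82409 * 0.155008 = 12774.0691
Life annuity-due factor ä_{x:6} = sum_{k=0}^{5} k_p_x * v^k = 4.932078
APV(future premiums) = 2961 * 4.932078 = 14603.8843
V = 12774.0691 - 14603.8843
= -1829.8152


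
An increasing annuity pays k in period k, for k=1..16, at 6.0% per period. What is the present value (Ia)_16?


(Ia)_n = sum_{k=1}^{n} k * v^k, v = 1/(1+i)
v = 0.943396
Sum computed term by term:
(Ia)_16 = 73.5651


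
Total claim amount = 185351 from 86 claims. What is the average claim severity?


severity = total / number
= 185351 / 86
= 2155.2442
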